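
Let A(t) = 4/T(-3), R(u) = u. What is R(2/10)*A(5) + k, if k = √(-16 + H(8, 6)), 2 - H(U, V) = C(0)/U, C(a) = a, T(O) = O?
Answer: -4/15 + I*√14 ≈ -0.26667 + 3.7417*I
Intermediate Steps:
H(U, V) = 2 (H(U, V) = 2 - 0/U = 2 - 1*0 = 2 + 0 = 2)
A(t) = -4/3 (A(t) = 4/(-3) = 4*(-⅓) = -4/3)
k = I*√14 (k = √(-16 + 2) = √(-14) = I*√14 ≈ 3.7417*I)
R(2/10)*A(5) + k = (2/10)*(-4/3) + I*√14 = (2*(⅒))*(-4/3) + I*√14 = (⅕)*(-4/3) + I*√14 = -4/15 + I*√14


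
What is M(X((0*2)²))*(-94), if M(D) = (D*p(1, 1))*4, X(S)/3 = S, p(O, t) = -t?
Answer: 0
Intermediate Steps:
X(S) = 3*S
M(D) = -4*D (M(D) = (D*(-1*1))*4 = (D*(-1))*4 = -D*4 = -4*D)
M(X((0*2)²))*(-94) = -12*(0*2)²*(-94) = -12*0²*(-94) = -12*0*(-94) = -4*0*(-94) = 0*(-94) = 0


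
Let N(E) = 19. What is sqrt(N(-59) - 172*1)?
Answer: 3*I*sqrt(17) ≈ 12.369*I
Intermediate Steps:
sqrt(N(-59) - 172*1) = sqrt(19 - 172*1) = sqrt(19 - 172) = sqrt(-153) = 3*I*sqrt(17)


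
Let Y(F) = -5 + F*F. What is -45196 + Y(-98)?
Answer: -35597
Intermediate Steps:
Y(F) = -5 + F²
-45196 + Y(-98) = -45196 + (-5 + (-98)²) = -45196 + (-5 + 9604) = -45196 + 9599 = -35597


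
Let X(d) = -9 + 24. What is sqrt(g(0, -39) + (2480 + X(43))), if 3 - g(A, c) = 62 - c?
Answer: sqrt(2397) ≈ 48.959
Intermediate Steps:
X(d) = 15
g(A, c) = -59 + c (g(A, c) = 3 - (62 - c) = 3 + (-62 + c) = -59 + c)
sqrt(g(0, -39) + (2480 + X(43))) = sqrt((-59 - 39) + (2480 + 15)) = sqrt(-98 + 2495) = sqrt(2397)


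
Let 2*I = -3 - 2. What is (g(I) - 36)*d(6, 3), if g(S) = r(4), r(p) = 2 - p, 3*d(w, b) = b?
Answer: -38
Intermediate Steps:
d(w, b) = b/3
I = -5/2 (I = (-3 - 2)/2 = (½)*(-5) = -5/2 ≈ -2.5000)
g(S) = -2 (g(S) = 2 - 1*4 = 2 - 4 = -2)
(g(I) - 36)*d(6, 3) = (-2 - 36)*((⅓)*3) = -38*1 = -38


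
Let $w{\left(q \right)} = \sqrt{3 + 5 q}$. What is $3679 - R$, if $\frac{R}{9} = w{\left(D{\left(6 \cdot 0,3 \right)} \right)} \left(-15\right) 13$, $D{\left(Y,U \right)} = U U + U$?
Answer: $3679 + 5265 \sqrt{7} \approx 17609.0$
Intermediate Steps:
$D{\left(Y,U \right)} = U + U^{2}$ ($D{\left(Y,U \right)} = U^{2} + U = U + U^{2}$)
$R = - 5265 \sqrt{7}$ ($R = 9 \sqrt{3 + 5 \cdot 3 \left(1 + 3\right)} \left(-15\right) 13 = 9 \sqrt{3 + 5 \cdot 3 \cdot 4} \left(-15\right) 13 = 9 \sqrt{3 + 5 \cdot 12} \left(-15\right) 13 = 9 \sqrt{3 + 60} \left(-15\right) 13 = 9 \sqrt{63} \left(-15\right) 13 = 9 \cdot 3 \sqrt{7} \left(-15\right) 13 = 9 - 45 \sqrt{7} \cdot 13 = 9 \left(- 585 \sqrt{7}\right) = - 5265 \sqrt{7} \approx -13930.0$)
$3679 - R = 3679 - - 5265 \sqrt{7} = 3679 + 5265 \sqrt{7}$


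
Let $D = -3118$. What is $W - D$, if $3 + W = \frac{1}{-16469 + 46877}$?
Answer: $\frac{94720921}{30408} \approx 3115.0$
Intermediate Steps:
$W = - \frac{91223}{30408}$ ($W = -3 + \frac{1}{-16469 + 46877} = -3 + \frac{1}{30408} = - \frac{91223}{30408} \approx -3.0$)
$W - D = - \frac{91223}{30408} - -3118 = - \frac{91223}{30408} + 3118 = \frac{94720921}{30408}$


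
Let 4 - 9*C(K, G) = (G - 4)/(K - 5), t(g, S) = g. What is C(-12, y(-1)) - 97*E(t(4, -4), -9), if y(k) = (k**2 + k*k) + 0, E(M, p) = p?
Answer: 44545/51 ≈ 873.43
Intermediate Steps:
y(k) = 2*k**2 (y(k) = (k**2 + k**2) + 0 = 2*k**2 + 0 = 2*k**2)
C(K, G) = 4/9 - (-4 + G)/(9*(-5 + K)) (C(K, G) = 4/9 - (G - 4)/(9*(K - 5)) = 4/9 - (-4 + G)/(9*(-5 + K)))
C(-12, y(-1)) - 97*E(t(4, -4), -9) = (-16 - 2*(-1)**2 + 4*(-12))/(9*(-5 - 12)) - 97*(-9) = (1/9)*(-16 - 2 - 48)/(-17) + 873 = (1/9)*(-1/17)*(-16 - 1*2 - 48) + 873 = (1/9)*(-1/17)*(-16 - 2 - 48) + 873 = (1/9)*(-1/17)*(-66) + 873 = 22/51 + 873 = 44545/51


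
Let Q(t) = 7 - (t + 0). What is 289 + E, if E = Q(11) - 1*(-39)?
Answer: 324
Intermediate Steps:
Q(t) = 7 - t
E = 35 (E = (7 - 1*11) - 1*(-39) = (7 - 11) + 39 = -4 + 39 = 35)
289 + E = 289 + 35 = 324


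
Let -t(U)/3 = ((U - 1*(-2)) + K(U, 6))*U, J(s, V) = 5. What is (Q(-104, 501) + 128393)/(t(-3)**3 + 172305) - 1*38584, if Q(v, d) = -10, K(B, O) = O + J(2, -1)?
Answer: -34775823737/901305 ≈ -38584.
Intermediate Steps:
K(B, O) = 5 + O (K(B, O) = O + 5 = 5 + O)
t(U) = -3*U*(13 + U) (t(U) = -3*((U - 1*(-2)) + (5 + 6))*U = -3*((U + 2) + 11)*U = -3*((2 + U) + 11)*U = -3*(13 + U)*U = -3*U*(13 + U))
(Q(-104, 501) + 128393)/(t(-3)**3 + 172305) - 1*38584 = (-10 + 128393)/((-3*(-3)*(13 - 3))**3 + 172305) - 1*38584 = 128383/((-3*(-3)*10)**3 + 172305) - 38584 = 128383/(90**3 + 172305) - 38584 = 128383/(729000 + 172305) - 38584 = 128383/901305 - 38584 = -34775823737/901305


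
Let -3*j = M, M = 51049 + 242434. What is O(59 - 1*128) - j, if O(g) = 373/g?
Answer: 2249912/23 ≈ 97822.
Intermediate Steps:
M = 293483
j = -293483/3 (j = -1/3*293483 = -293483/3 ≈ -97828.)
O(59 - 1*128) - j = 373/(59 - 1*128) - 1*(-293483/3) = 373/(59 - 128) + 293483/3 = 373/(-69) + 293483/3 = 373*(-1/69) + 293483/3 = -373/69 + 293483/3 = 2249912/23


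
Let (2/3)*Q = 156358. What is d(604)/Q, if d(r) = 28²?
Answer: 784/234537 ≈ 0.0033428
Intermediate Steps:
d(r) = 784
Q = 234537 (Q = (3/2)*156358 = 234537)
d(604)/Q = 784/234537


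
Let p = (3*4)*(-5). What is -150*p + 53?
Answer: 9053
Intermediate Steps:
p = -60 (p = 12*(-5) = -60)
-150*p + 53 = -150*(-60) + 53 = 9000 + 53 = 9053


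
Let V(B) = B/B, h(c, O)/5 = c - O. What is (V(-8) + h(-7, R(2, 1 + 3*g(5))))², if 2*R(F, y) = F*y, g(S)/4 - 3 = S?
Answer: 269361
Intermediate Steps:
g(S) = 12 + 4*S
R(F, y) = F*y/2 (R(F, y) = (F*y)/2 = F*y/2)
h(c, O) = -5*O + 5*c (h(c, O) = 5*(c - O) = -5*O + 5*c)
V(B) = 1
(V(-8) + h(-7, R(2, 1 + 3*g(5))))² = (1 + (-5*2*(1 + 3*(12 + 4*5))/2 + 5*(-7)))² = (1 + (-5*2*(1 + 3*(12 + 20))/2 - 35))² = (1 + (-5*2*(1 + 3*32)/2 - 35))² = (1 + (-5*2*(1 + 96)/2 - 35))² = (1 + (-5*2*97/2 - 35))² = (1 + (-5*97 - 35))² = (1 + (-485 - 35))² = (1 - 520)² = (-519)² = 269361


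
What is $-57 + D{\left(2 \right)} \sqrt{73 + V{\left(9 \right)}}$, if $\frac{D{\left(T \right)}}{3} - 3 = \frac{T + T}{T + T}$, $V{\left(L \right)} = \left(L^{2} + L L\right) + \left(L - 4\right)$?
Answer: $-57 + 48 \sqrt{15} \approx 128.9$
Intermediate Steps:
$V{\left(L \right)} = -4 + L + 2 L^{2}$ ($V{\left(L \right)} = \left(L^{2} + L^{2}\right) + \left(L - 4\right) = 2 L^{2} + \left(-4 + L\right) = -4 + L + 2 L^{2}$)
$D{\left(T \right)} = 12$ ($D{\left(T \right)} = 9 + 3 \frac{T + T}{T + T} = 9 + 3 \frac{2 T}{2 T} = 9 + 3 \cdot 2 T \frac{1}{2 T} = 9 + 3 \cdot 1 = 9 + 3 = 12$)
$-57 + D{\left(2 \right)} \sqrt{73 + V{\left(9 \right)}} = -57 + 12 \sqrt{73 + \left(-4 + 9 + 2 \cdot 9^{2}\right)} = -57 + 12 \sqrt{73 + \left(-4 + 9 + 2 \cdot 81\right)} = -57 + 12 \sqrt{73 + \left(-4 + 9 + 162\right)} = -57 + 12 \sqrt{73 + 167} = -57 + 12 \sqrt{240} = -57 + 12 \cdot 4 \sqrt{15} = -57 + 48 \sqrt{15}$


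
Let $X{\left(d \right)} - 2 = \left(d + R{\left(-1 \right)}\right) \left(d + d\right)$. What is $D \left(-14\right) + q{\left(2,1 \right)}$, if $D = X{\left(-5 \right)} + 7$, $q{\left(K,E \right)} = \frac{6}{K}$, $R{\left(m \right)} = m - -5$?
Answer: $-263$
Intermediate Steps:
$R{\left(m \right)} = 5 + m$ ($R{\left(m \right)} = m + 5 = 5 + m$)
$X{\left(d \right)} = 2 + 2 d \left(4 + d\right)$ ($X{\left(d \right)} = 2 + \left(d + \left(5 - 1\right)\right) \left(d + d\right) = 2 + \left(d + 4\right) 2 d = 2 + \left(4 + d\right) 2 d = 2 + 2 d \left(4 + d\right)$)
$D = 19$ ($D = \left(2 + 2 \left(-5\right)^{2} + 8 \left(-5\right)\right) + 7 = \left(2 + 2 \cdot 25 - 40\right) + 7 = \left(2 + 50 - 40\right) + 7 = 12 + 7 = 19$)
$D \left(-14\right) + q{\left(2,1 \right)} = 19 \left(-14\right) + \frac{6}{2} = -266 + 6 \cdot \frac{1}{2} = -266 + 3 = -263$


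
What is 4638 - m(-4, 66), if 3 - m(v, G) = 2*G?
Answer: 4767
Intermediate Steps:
m(v, G) = 3 - 2*G
4638 - m(-4, 66) = 4638 - (3 - 2*66) = 4638 - (3 - 132) = 4638 - 1*(-129) = 4638 + 129 = 4767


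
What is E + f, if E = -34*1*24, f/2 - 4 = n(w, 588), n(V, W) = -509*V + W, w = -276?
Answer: 281336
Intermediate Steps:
n(V, W) = W - 509*V
f = 282152 (f = 8 + 2*(588 - 509*(-276)) = 8 + 2*(588 + 140484) = 8 + 2*141072 = 8 + 282144 = 282152)
E = -816 (E = -34*24 = -816)
E + f = -816 + 282152 = 281336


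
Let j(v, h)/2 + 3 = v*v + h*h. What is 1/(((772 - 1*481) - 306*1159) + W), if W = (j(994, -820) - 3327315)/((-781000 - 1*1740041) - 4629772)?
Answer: -7150813/2533983540670 ≈ -2.8220e-6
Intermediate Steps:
j(v, h) = -6 + 2*h² + 2*v² (j(v, h) = -6 + 2*(v*v + h*h) = -6 + 2*(v² + h²) = -6 + 2*(h² + v²) = -6 + (2*h² + 2*v²) = -6 + 2*h² + 2*v²)
W = 6449/7150813 (W = ((-6 + 2*(-820)² + 2*994²) - 3327315)/((-781000 - 1*1740041) - 4629772) = ((-6 + 2*672400 + 2*988036) - 3327315)/((-781000 - 1740041) - 4629772) = ((-6 + 1344800 + 1976072) - 3327315)/(-2521041 - 4629772) = (3320866 - 3327315)/(-7150813) = -6449*(-1/7150813) = 6449/7150813 ≈ 0.00090186)
1/(((772 - 1*481) - 306*1159) + W) = 1/(((772 - 1*481) - 306*1159) + 6449/7150813) = 1/(((772 - 481) - 354654) + 6449/7150813) = 1/((291 - 354654) + 6449/7150813) = 1/(-354363 + 6449/7150813) = 1/(-2533983540670/7150813) = -7150813/2533983540670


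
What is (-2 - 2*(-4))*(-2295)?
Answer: -13770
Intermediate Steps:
(-2 - 2*(-4))*(-2295) = (-2 + 8)*(-2295) = 6*(-2295) = -13770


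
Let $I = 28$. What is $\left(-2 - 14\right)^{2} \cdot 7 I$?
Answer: $50176$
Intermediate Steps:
$\left(-2 - 14\right)^{2} \cdot 7 I = \left(-2 - 14\right)^{2} \cdot 7 \cdot 28 = \left(-16\right)^{2} \cdot 196 = 256 \cdot 196 = 50176$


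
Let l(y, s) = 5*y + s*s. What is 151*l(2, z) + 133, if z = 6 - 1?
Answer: 5418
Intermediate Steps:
z = 5
l(y, s) = s² + 5*y (l(y, s) = 5*y + s² = s² + 5*y)
151*l(2, z) + 133 = 151*(5² + 5*2) + 133 = 151*(25 + 10) + 133 = 151*35 + 133 = 5285 + 133 = 5418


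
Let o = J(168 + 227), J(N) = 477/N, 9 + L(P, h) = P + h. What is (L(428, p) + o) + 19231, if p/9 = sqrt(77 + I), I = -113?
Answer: 7762227/395 + 54*I ≈ 19651.0 + 54.0*I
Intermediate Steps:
p = 54*I (p = 9*sqrt(77 - 113) = 9*sqrt(-36) = 9*(6*I) = 54*I ≈ 54.0*I)
L(P, h) = -9 + P + h (L(P, h) = -9 + (P + h) = -9 + P + h)
o = 477/395 (o = 477/(168 + 227) = 477/395 ≈ 1.2076)
(L(428, p) + o) + 19231 = ((-9 + 428 + 54*I) + 477/395) + 19231 = ((419 + 54*I) + 477/395) + 19231 = (165982/395 + 54*I) + 19231 = 7762227/395 + 54*I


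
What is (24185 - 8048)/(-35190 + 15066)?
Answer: -1793/2236 ≈ -0.80188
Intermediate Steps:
(24185 - 8048)/(-35190 + 15066) = 16137/(-20124) = 16137*(-1/20124) = -1793/2236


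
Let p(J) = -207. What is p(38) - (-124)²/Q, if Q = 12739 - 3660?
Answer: -1894729/9079 ≈ -208.69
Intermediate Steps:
Q = 9079
p(38) - (-124)²/Q = -207 - (-124)²/9079 = -207 - 15376/9079 = -1894729/9079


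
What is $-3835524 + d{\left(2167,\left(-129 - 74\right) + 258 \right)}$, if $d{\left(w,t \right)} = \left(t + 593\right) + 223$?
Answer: $-3834653$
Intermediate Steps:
$d{\left(w,t \right)} = 816 + t$ ($d{\left(w,t \right)} = \left(593 + t\right) + 223 = 816 + t$)
$-3835524 + d{\left(2167,\left(-129 - 74\right) + 258 \right)} = -3835524 + \left(816 + \left(\left(-129 - 74\right) + 258\right)\right) = -3835524 + \left(816 + \left(-203 + 258\right)\right) = -3835524 + \left(816 + 55\right) = -3835524 + 871 = -3834653$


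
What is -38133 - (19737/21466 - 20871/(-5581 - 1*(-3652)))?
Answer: -526498024707/13802638 ≈ -38145.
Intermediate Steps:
-38133 - (19737/21466 - 20871/(-5581 - 1*(-3652))) = -38133 - (19737*(1/21466) - 20871/(-5581 + 3652)) = -38133 - (19737/21466 - 20871/(-1929)) = -38133 - (19737/21466 - 20871*(-1/1929)) = -38133 - (19737/21466 + 6957/643) = -38133 - 1*162029853/13802638 = -38133 - 162029853/13802638 = -526498024707/13802638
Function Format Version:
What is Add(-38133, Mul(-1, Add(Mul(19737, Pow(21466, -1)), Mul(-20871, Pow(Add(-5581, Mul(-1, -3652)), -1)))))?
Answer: Rational(-526498024707, 13802638) ≈ -38145.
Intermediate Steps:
Add(-38133, Mul(-1, Add(Mul(19737, Pow(21466, -1)), Mul(-20871, Pow(Add(-5581, Mul(-1, -3652)), -1))))) = Add(-38133, Mul(-1, Add(Mul(19737, Rational(1, 21466)), Mul(-20871, Pow(Add(-5581, 3652), -1))))) = Add(-38133, Mul(-1, Add(Rational(19737, 21466), Mul(-20871, Pow(-1929, -1))))) = Add(-38133, Mul(-1, Add(Rational(19737, 21466), Mul(-20871, Rational(-1, 1929))))) = Add(-38133, Mul(-1, Add(Rational(19737, 21466), Rational(6957, 643)))) = Add(-38133, Mul(-1, Rational(162029853, 13802638))) = Add(-38133, Rational(-162029853, 13802638)) = Rational(-526498024707, 13802638)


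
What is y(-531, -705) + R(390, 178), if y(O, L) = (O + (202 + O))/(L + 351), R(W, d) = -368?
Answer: -64706/177 ≈ -365.57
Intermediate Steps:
y(O, L) = (202 + 2*O)/(351 + L)
y(-531, -705) + R(390, 178) = 2*(101 - 531)/(351 - 705) - 368 = 2*(-430)/(-354) - 368 = 2*(-1/354)*(-430) - 368 = 430/177 - 368 = -64706/177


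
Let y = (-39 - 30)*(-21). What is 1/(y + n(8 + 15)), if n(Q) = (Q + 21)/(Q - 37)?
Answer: 7/10121 ≈ 0.00069163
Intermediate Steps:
n(Q) = (21 + Q)/(-37 + Q)
y = 1449 (y = -69*(-21) = 1449)
1/(y + n(8 + 15)) = 1/(1449 + (21 + (8 + 15))/(-37 + (8 + 15))) = 1/(1449 + (21 + 23)/(-37 + 23)) = 1/(1449 + 44/(-14)) = 1/(1449 - 1/14*44) = 1/(1449 - 22/7) = 1/(10121/7) = 7/10121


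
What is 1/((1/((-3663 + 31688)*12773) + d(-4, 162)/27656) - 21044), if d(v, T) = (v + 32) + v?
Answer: -1237479214525/26041511516570668 ≈ -4.7519e-5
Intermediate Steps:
d(v, T) = 32 + 2*v (d(v, T) = (32 + v) + v = 32 + 2*v)
1/((1/((-3663 + 31688)*12773) + d(-4, 162)/27656) - 21044) = 1/((1/((-3663 + 31688)*12773) + (32 + 2*(-4))/27656) - 21044) = 1/(((1/12773)/28025 + (32 - 8)*(1/27656)) - 21044) = 1/(((1/28025)*(1/12773) + 24*(1/27656)) - 21044) = 1/((1/357963325 + 3/3457) - 21044) = 1/(1073893432/1237479214525 - 21044) = 1/(-26041511516570668/1237479214525) = -1237479214525/26041511516570668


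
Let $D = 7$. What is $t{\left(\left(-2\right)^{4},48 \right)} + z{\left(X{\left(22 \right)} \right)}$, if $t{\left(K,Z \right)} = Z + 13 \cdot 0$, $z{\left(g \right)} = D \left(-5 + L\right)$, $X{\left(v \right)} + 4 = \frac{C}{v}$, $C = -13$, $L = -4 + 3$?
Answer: $6$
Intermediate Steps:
$L = -1$
$X{\left(v \right)} = -4 - \frac{13}{v}$
$z{\left(g \right)} = -42$ ($z{\left(g \right)} = 7 \left(-5 - 1\right) = 7 \left(-6\right) = -42$)
$t{\left(K,Z \right)} = Z$ ($t{\left(K,Z \right)} = Z + 0 = Z$)
$t{\left(\left(-2\right)^{4},48 \right)} + z{\left(X{\left(22 \right)} \right)} = 48 - 42 = 6$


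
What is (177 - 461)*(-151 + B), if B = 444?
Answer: -83212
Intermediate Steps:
(177 - 461)*(-151 + B) = (177 - 461)*(-151 + 444) = -284*293 = -83212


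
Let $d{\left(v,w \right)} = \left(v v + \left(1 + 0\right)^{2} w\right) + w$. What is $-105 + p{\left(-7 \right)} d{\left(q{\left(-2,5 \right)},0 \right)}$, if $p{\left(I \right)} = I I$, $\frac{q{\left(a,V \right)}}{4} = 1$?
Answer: $679$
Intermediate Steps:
$q{\left(a,V \right)} = 4$ ($q{\left(a,V \right)} = 4 \cdot 1 = 4$)
$p{\left(I \right)} = I^{2}$
$d{\left(v,w \right)} = v^{2} + 2 w$ ($d{\left(v,w \right)} = \left(v^{2} + 1^{2} w\right) + w = \left(v^{2} + 1 w\right) + w = \left(v^{2} + w\right) + w = \left(w + v^{2}\right) + w = v^{2} + 2 w$)
$-105 + p{\left(-7 \right)} d{\left(q{\left(-2,5 \right)},0 \right)} = -105 + \left(-7\right)^{2} \left(4^{2} + 2 \cdot 0\right) = -105 + 49 \left(16 + 0\right) = -105 + 49 \cdot 16 = -105 + 784 = 679$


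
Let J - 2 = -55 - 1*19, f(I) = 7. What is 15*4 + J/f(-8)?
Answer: 348/7 ≈ 49.714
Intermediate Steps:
J = -72 (J = 2 + (-55 - 1*19) = 2 + (-55 - 19) = 2 - 74 = -72)
15*4 + J/f(-8) = 15*4 - 72/7 = 60 - 72*⅐ = 60 - 72/7 = 348/7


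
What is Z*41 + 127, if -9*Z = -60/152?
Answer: 14683/114 ≈ 128.80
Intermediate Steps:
Z = 5/114 (Z = -(-20)/(3*152) = -1/9*(-15/38) = 5/114 ≈ 0.043860)
Z*41 + 127 = (5/114)*41 + 127 = 205/114 + 127 = 14683/114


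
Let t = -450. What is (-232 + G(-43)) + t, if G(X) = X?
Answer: -725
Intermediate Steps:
(-232 + G(-43)) + t = (-232 - 43) - 450 = -275 - 450 = -725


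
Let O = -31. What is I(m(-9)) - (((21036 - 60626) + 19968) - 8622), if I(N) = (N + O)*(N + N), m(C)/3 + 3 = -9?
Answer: 33068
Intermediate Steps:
m(C) = -36 (m(C) = -9 + 3*(-9) = -9 - 27 = -36)
I(N) = 2*N*(-31 + N) (I(N) = (N - 31)*(N + N) = (-31 + N)*(2*N) = 2*N*(-31 + N))
I(m(-9)) - (((21036 - 60626) + 19968) - 8622) = 2*(-36)*(-31 - 36) - (((21036 - 60626) + 19968) - 8622) = 2*(-36)*(-67) - ((-39590 + 19968) - 8622) = 4824 - (-19622 - 8622) = 4824 - 1*(-28244) = 4824 + 28244 = 33068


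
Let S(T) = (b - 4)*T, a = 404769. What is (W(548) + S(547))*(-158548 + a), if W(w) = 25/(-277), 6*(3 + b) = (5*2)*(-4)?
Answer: -1529612014234/831 ≈ -1.8407e+9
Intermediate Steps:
b = -29/3 (b = -3 + ((5*2)*(-4))/6 = -3 + (10*(-4))/6 = -3 + (1/6)*(-40) = -3 - 20/3 = -29/3 ≈ -9.6667)
W(w) = -25/277 (W(w) = 25*(-1/277) = -25/277)
S(T) = -41*T/3 (S(T) = (-29/3 - 4)*T = -41*T/3)
(W(548) + S(547))*(-158548 + a) = (-25/277 - 41/3*547)*(-158548 + 404769) = (-25/277 - 22427/3)*246221 = -6212354/831*246221 = -1529612014234/831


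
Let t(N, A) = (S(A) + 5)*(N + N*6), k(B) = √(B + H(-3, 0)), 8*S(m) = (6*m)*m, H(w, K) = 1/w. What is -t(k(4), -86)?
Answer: -38864*√33/3 ≈ -74419.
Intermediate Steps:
S(m) = 3*m²/4 (S(m) = ((6*m)*m)/8 = (6*m²)/8 = 3*m²/4)
k(B) = √(-⅓ + B) (k(B) = √(B + 1/(-3)) = √(B - ⅓) = √(-⅓ + B))
t(N, A) = 7*N*(5 + 3*A²/4) (t(N, A) = (3*A²/4 + 5)*(N + N*6) = (5 + 3*A²/4)*(N + 6*N) = (5 + 3*A²/4)*(7*N) = 7*N*(5 + 3*A²/4))
-t(k(4), -86) = -7*√(-3 + 9*4)/3*(20 + 3*(-86)²)/4 = -7*√(-3 + 36)/3*(20 + 3*7396)/4 = -7*√33/3*(20 + 22188)/4 = -7*√33/3*22208/4 = -38864*√33/3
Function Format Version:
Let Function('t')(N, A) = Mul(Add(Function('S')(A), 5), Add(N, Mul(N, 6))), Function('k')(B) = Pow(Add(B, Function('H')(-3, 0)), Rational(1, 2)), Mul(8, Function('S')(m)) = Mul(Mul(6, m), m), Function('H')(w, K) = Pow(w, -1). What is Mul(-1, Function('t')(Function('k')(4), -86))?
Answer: Mul(Rational(-38864, 3), Pow(33, Rational(1, 2))) ≈ -74419.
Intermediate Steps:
Function('S')(m) = Mul(Rational(3, 4), Pow(m, 2)) (Function('S')(m) = Mul(Rational(1, 8), Mul(Mul(6, m), m)) = Mul(Rational(1, 8), Mul(6, Pow(m, 2))) = Mul(Rational(3, 4), Pow(m, 2)))
Function('k')(B) = Pow(Add(Rational(-1, 3), B), Rational(1, 2)) (Function('k')(B) = Pow(Add(B, Pow(-3, -1)), Rational(1, 2)) = Pow(Add(B, Rational(-1, 3)), Rational(1, 2)) = Pow(Add(Rational(-1, 3), B), Rational(1, 2)))
Function('t')(N, A) = Mul(7, N, Add(5, Mul(Rational(3, 4), Pow(A, 2)))) (Function('t')(N, A) = Mul(Add(Mul(Rational(3, 4), Pow(A, 2)), 5), Add(N, Mul(N, 6))) = Mul(Add(5, Mul(Rational(3, 4), Pow(A, 2))), Add(N, Mul(6, N))) = Mul(Add(5, Mul(Rational(3, 4), Pow(A, 2))), Mul(7, N)) = Mul(7, N, Add(5, Mul(Rational(3, 4), Pow(A, 2)))))
Mul(-1, Function('t')(Function('k')(4), -86)) = Mul(-1, Mul(Rational(7, 4), Mul(Rational(1, 3), Pow(Add(-3, Mul(9, 4)), Rational(1, 2))), Add(20, Mul(3, Pow(-86, 2))))) = Mul(-1, Mul(Rational(7, 4), Mul(Rational(1, 3), Pow(Add(-3, 36), Rational(1, 2))), Add(20, Mul(3, 7396)))) = Mul(-1, Mul(Rational(7, 4), Mul(Rational(1, 3), Pow(33, Rational(1, 2))), Add(20, 22188))) = Mul(-1, Mul(Rational(7, 4), Mul(Rational(1, 3), Pow(33, Rational(1, 2))), 22208)) = Mul(-1, Mul(Rational(38864, 3), Pow(33, Rational(1, 2)))) = Mul(Rational(-38864, 3), Pow(33, Rational(1, 2)))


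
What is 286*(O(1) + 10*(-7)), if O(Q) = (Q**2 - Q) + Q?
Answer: -19734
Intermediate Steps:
O(Q) = Q**2
286*(O(1) + 10*(-7)) = 286*(1**2 + 10*(-7)) = 286*(1 - 70) = 286*(-69) = -19734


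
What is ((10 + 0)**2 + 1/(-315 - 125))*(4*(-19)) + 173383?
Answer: 18236149/110 ≈ 1.6578e+5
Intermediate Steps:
((10 + 0)**2 + 1/(-315 - 125))*(4*(-19)) + 173383 = (10**2 + 1/(-440))*(-76) + 173383 = (100 - 1/440)*(-76) + 173383 = (43999/440)*(-76) + 173383 = -835981/110 + 173383 = 18236149/110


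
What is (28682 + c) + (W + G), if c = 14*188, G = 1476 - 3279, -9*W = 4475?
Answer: 261124/9 ≈ 29014.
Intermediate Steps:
W = -4475/9 (W = -1/9*4475 = -4475/9 ≈ -497.22)
G = -1803
c = 2632
(28682 + c) + (W + G) = (28682 + 2632) + (-4475/9 - 1803) = 31314 - 20702/9 = 261124/9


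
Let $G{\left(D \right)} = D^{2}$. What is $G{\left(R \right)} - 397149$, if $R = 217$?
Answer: $-350060$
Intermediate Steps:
$G{\left(R \right)} - 397149 = 217^{2} - 397149 = 47089 - 397149 = -350060$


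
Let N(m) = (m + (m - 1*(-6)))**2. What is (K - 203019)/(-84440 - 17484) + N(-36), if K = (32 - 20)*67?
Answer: 444183159/101924 ≈ 4358.0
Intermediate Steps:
K = 804 (K = 12*67 = 804)
N(m) = (6 + 2*m)**2 (N(m) = (m + (m + 6))**2 = (m + (6 + m))**2 = (6 + 2*m)**2)
(K - 203019)/(-84440 - 17484) + N(-36) = (804 - 203019)/(-84440 - 17484) + 4*(3 - 36)**2 = -202215/(-101924) + 4*(-33)**2 = -202215*(-1/101924) + 4*1089 = 202215/101924 + 4356 = 444183159/101924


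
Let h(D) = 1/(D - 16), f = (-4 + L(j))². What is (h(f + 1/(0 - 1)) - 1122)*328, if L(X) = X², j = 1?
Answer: -368057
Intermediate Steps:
f = 9 (f = (-4 + 1²)² = (-4 + 1)² = (-3)² = 9)
h(D) = 1/(-16 + D)
(h(f + 1/(0 - 1)) - 1122)*328 = (1/(-16 + (9 + 1/(0 - 1))) - 1122)*328 = (1/(-16 + (9 + 1/(-1))) - 1122)*328 = (1/(-16 + (9 - 1)) - 1122)*328 = (1/(-16 + 8) - 1122)*328 = (1/(-8) - 1122)*328 = (-⅛ - 1122)*328 = -8977/8*328 = -368057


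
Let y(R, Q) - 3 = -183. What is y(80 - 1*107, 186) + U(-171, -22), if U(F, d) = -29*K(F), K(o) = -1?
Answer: -151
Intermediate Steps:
y(R, Q) = -180 (y(R, Q) = 3 - 183 = -180)
U(F, d) = 29 (U(F, d) = -29*(-1) = 29)
y(80 - 1*107, 186) + U(-171, -22) = -180 + 29 = -151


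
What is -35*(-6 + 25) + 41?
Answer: -624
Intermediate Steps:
-35*(-6 + 25) + 41 = -35*19 + 41 = -665 + 41 = -624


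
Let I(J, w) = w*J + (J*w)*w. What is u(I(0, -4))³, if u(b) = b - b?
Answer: 0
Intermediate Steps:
I(J, w) = J*w + J*w²
u(b) = 0
u(I(0, -4))³ = 0³ = 0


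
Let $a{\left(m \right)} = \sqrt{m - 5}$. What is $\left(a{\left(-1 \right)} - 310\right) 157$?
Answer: $-48670 + 157 i \sqrt{6} \approx -48670.0 + 384.57 i$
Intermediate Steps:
$a{\left(m \right)} = \sqrt{-5 + m}$
$\left(a{\left(-1 \right)} - 310\right) 157 = \left(\sqrt{-5 - 1} - 310\right) 157 = \left(\sqrt{-6} - 310\right) 157 = \left(i \sqrt{6} - 310\right) 157 = \left(-310 + i \sqrt{6}\right) 157 = -48670 + 157 i \sqrt{6}$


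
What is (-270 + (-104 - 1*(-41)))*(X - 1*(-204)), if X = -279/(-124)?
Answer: -274725/4 ≈ -68681.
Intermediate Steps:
X = 9/4 (X = -279*(-1/124) = 9/4 ≈ 2.2500)
(-270 + (-104 - 1*(-41)))*(X - 1*(-204)) = (-270 + (-104 - 1*(-41)))*(9/4 - 1*(-204)) = (-270 + (-104 + 41))*(9/4 + 204) = (-270 - 63)*(825/4) = -333*825/4 = -274725/4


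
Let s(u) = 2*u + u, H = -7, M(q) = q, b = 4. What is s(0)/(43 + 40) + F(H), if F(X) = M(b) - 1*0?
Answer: 4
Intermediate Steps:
F(X) = 4 (F(X) = 4 - 1*0 = 4 + 0 = 4)
s(u) = 3*u
s(0)/(43 + 40) + F(H) = (3*0)/(43 + 40) + 4 = 0/83 + 4 = (1/83)*0 + 4 = 0 + 4 = 4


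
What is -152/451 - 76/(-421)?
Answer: -29716/189871 ≈ -0.15651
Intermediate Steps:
-152/451 - 76/(-421) = -152*1/451 - 76*(-1/421) = -152/451 + 76/421 = -29716/189871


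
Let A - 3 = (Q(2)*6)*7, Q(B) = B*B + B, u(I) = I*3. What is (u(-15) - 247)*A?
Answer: -74460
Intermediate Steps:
u(I) = 3*I
Q(B) = B + B² (Q(B) = B² + B = B + B²)
A = 255 (A = 3 + ((2*(1 + 2))*6)*7 = 3 + ((2*3)*6)*7 = 3 + (6*6)*7 = 3 + 36*7 = 3 + 252 = 255)
(u(-15) - 247)*A = (3*(-15) - 247)*255 = (-45 - 247)*255 = -292*255 = -74460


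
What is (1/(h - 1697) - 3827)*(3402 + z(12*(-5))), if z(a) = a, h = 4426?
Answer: -34903453644/2729 ≈ -1.2790e+7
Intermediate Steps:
(1/(h - 1697) - 3827)*(3402 + z(12*(-5))) = (1/(4426 - 1697) - 3827)*(3402 + 12*(-5)) = (1/2729 - 3827)*(3402 - 60) = (1/2729 - 3827)*3342 = -10443882/2729*3342 = -34903453644/2729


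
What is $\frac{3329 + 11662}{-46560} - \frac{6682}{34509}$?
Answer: $- \frac{276146113}{535579680} \approx -0.5156$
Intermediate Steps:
$\frac{3329 + 11662}{-46560} - \frac{6682}{34509} = 14991 \left(- \frac{1}{46560}\right) - \frac{6682}{34509} = - \frac{4997}{15520} - \frac{6682}{34509} = - \frac{276146113}{535579680}$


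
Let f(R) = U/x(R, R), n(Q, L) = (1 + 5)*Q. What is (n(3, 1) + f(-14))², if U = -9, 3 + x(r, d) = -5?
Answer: 23409/64 ≈ 365.77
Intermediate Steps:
x(r, d) = -8 (x(r, d) = -3 - 5 = -8)
n(Q, L) = 6*Q
f(R) = 9/8 (f(R) = -9/(-8) = -9*(-⅛) = 9/8)
(n(3, 1) + f(-14))² = (6*3 + 9/8)² = (18 + 9/8)² = (153/8)² = 23409/64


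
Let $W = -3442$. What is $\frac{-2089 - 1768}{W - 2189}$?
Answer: $\frac{3857}{5631} \approx 0.68496$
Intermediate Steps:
$\frac{-2089 - 1768}{W - 2189} = \frac{-2089 - 1768}{-3442 - 2189} = - \frac{3857}{-3442 - 2189} = - \frac{3857}{-5631} = \left(-3857\right) \left(- \frac{1}{5631}\right) = \frac{3857}{5631}$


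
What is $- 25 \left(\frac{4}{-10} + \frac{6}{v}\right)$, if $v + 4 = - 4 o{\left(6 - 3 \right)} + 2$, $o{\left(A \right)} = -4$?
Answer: $- \frac{5}{7} \approx -0.71429$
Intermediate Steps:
$v = 14$ ($v = -4 + \left(\left(-4\right) \left(-4\right) + 2\right) = -4 + \left(16 + 2\right) = -4 + 18 = 14$)
$- 25 \left(\frac{4}{-10} + \frac{6}{v}\right) = - 25 \left(\frac{4}{-10} + \frac{6}{14}\right) = - 25 \left(4 \left(- \frac{1}{10}\right) + 6 \cdot \frac{1}{14}\right) = - 25 \left(- \frac{2}{5} + \frac{3}{7}\right) = \left(-25\right) \frac{1}{35} = - \frac{5}{7}$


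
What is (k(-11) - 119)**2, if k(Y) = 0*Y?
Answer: 14161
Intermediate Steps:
k(Y) = 0
(k(-11) - 119)**2 = (0 - 119)**2 = (-119)**2 = 14161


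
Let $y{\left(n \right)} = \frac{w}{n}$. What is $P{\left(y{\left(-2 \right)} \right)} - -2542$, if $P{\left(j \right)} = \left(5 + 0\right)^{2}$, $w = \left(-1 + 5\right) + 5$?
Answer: $2567$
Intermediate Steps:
$w = 9$ ($w = 4 + 5 = 9$)
$y{\left(n \right)} = \frac{9}{n}$
$P{\left(j \right)} = 25$ ($P{\left(j \right)} = 5^{2} = 25$)
$P{\left(y{\left(-2 \right)} \right)} - -2542 = 25 - -2542 = 25 + 2542 = 2567$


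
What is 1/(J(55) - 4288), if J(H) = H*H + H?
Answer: -1/1208 ≈ -0.00082781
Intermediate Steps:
J(H) = H + H² (J(H) = H² + H = H + H²)
1/(J(55) - 4288) = 1/(55*(1 + 55) - 4288) = 1/(55*56 - 4288) = 1/(3080 - 4288) = 1/(-1208) = -1/1208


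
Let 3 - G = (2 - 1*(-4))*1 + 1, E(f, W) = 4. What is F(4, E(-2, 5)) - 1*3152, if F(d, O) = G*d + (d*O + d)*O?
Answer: -3088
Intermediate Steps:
G = -4 (G = 3 - ((2 - 1*(-4))*1 + 1) = 3 - ((2 + 4)*1 + 1) = 3 - (6*1 + 1) = 3 - (6 + 1) = 3 - 1*7 = 3 - 7 = -4)
F(d, O) = -4*d + O*(d + O*d) (F(d, O) = -4*d + (d*O + d)*O = -4*d + (O*d + d)*O = -4*d + (d + O*d)*O = -4*d + O*(d + O*d))
F(4, E(-2, 5)) - 1*3152 = 4*(-4 + 4 + 4²) - 1*3152 = 4*(-4 + 4 + 16) - 3152 = 4*16 - 3152 = 64 - 3152 = -3088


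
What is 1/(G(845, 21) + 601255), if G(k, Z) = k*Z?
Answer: 1/619000 ≈ 1.6155e-6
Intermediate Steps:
G(k, Z) = Z*k
1/(G(845, 21) + 601255) = 1/(21*845 + 601255) = 1/(17745 + 601255) = 1/619000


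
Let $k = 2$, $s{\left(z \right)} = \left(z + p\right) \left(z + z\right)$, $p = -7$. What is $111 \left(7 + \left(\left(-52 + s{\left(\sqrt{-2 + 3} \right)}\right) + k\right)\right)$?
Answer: $-6105$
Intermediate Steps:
$s{\left(z \right)} = 2 z \left(-7 + z\right)$ ($s{\left(z \right)} = \left(z - 7\right) \left(z + z\right) = \left(-7 + z\right) 2 z = 2 z \left(-7 + z\right)$)
$111 \left(7 + \left(\left(-52 + s{\left(\sqrt{-2 + 3} \right)}\right) + k\right)\right) = 111 \left(7 + \left(\left(-52 + 2 \sqrt{-2 + 3} \left(-7 + \sqrt{-2 + 3}\right)\right) + 2\right)\right) = 111 \left(7 + \left(\left(-52 + 2 \sqrt{1} \left(-7 + \sqrt{1}\right)\right) + 2\right)\right) = 111 \left(7 + \left(\left(-52 + 2 \cdot 1 \left(-7 + 1\right)\right) + 2\right)\right) = 111 \left(7 + \left(\left(-52 + 2 \cdot 1 \left(-6\right)\right) + 2\right)\right) = 111 \left(7 + \left(\left(-52 - 12\right) + 2\right)\right) = 111 \left(7 + \left(-64 + 2\right)\right) = 111 \left(7 - 62\right) = 111 \left(-55\right) = -6105$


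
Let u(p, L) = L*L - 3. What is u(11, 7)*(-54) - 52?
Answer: -2536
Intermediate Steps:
u(p, L) = -3 + L**2 (u(p, L) = L**2 - 3 = -3 + L**2)
u(11, 7)*(-54) - 52 = (-3 + 7**2)*(-54) - 52 = (-3 + 49)*(-54) - 52 = 46*(-54) - 52 = -2484 - 52 = -2536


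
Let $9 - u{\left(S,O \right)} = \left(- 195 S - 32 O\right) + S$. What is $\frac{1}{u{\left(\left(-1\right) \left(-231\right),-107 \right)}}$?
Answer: $\frac{1}{41399} \approx 2.4155 \cdot 10^{-5}$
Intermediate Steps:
$u{\left(S,O \right)} = 9 + 32 O + 194 S$ ($u{\left(S,O \right)} = 9 - \left(\left(- 195 S - 32 O\right) + S\right) = 9 - \left(- 194 S - 32 O\right) = 9 + \left(32 O + 194 S\right) = 9 + 32 O + 194 S$)
$\frac{1}{u{\left(\left(-1\right) \left(-231\right),-107 \right)}} = \frac{1}{9 + 32 \left(-107\right) + 194 \left(\left(-1\right) \left(-231\right)\right)} = \frac{1}{9 - 3424 + 194 \cdot 231} = \frac{1}{9 - 3424 + 44814} = \frac{1}{41399}$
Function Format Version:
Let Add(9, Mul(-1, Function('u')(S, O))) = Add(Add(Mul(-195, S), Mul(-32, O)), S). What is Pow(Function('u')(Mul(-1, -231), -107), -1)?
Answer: Rational(1, 41399) ≈ 2.4155e-5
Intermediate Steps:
Function('u')(S, O) = Add(9, Mul(32, O), Mul(194, S)) (Function('u')(S, O) = Add(9, Mul(-1, Add(Add(Mul(-195, S), Mul(-32, O)), S))) = Add(9, Mul(-1, Add(Mul(-194, S), Mul(-32, O)))) = Add(9, Add(Mul(32, O), Mul(194, S))) = Add(9, Mul(32, O), Mul(194, S)))
Pow(Function('u')(Mul(-1, -231), -107), -1) = Pow(Add(9, Mul(32, -107), Mul(194, Mul(-1, -231))), -1) = Pow(Add(9, -3424, Mul(194, 231)), -1) = Pow(Add(9, -3424, 44814), -1) = Pow(41399, -1) = Rational(1, 41399)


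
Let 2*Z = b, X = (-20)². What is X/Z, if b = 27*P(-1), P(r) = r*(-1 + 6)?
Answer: -160/27 ≈ -5.9259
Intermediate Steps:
X = 400
P(r) = 5*r (P(r) = r*5 = 5*r)
b = -135 (b = 27*(5*(-1)) = 27*(-5) = -135)
Z = -135/2 (Z = (½)*(-135) = -135/2 ≈ -67.500)
X/Z = 400/(-135/2) = 400*(-2/135) = -160/27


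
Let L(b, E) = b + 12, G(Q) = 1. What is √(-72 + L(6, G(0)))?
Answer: 3*I*√6 ≈ 7.3485*I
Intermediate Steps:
L(b, E) = 12 + b
√(-72 + L(6, G(0))) = √(-72 + (12 + 6)) = √(-72 + 18) = √(-54) = 3*I*√6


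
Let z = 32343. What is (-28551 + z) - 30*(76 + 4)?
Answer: 1392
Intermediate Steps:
(-28551 + z) - 30*(76 + 4) = (-28551 + 32343) - 30*(76 + 4) = 3792 - 30*80 = 3792 - 1*2400 = 3792 - 2400 = 1392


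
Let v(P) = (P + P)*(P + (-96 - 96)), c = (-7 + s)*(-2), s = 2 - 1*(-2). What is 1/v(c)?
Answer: -1/2232 ≈ -0.00044803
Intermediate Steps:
s = 4 (s = 2 + 2 = 4)
c = 6 (c = (-7 + 4)*(-2) = -3*(-2) = 6)
v(P) = 2*P*(-192 + P) (v(P) = (2*P)*(P - 192) = (2*P)*(-192 + P) = 2*P*(-192 + P))
1/v(c) = 1/(2*6*(-192 + 6)) = 1/(2*6*(-186)) = 1/(-2232) = -1/2232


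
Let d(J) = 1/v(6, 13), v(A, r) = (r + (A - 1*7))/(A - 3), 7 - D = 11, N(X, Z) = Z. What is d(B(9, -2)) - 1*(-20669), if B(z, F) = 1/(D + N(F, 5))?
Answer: 82677/4 ≈ 20669.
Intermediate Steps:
D = -4 (D = 7 - 1*11 = 7 - 11 = -4)
v(A, r) = (-7 + A + r)/(-3 + A) (v(A, r) = (r + (A - 7))/(-3 + A) = (r + (-7 + A))/(-3 + A) = (-7 + A + r)/(-3 + A))
B(z, F) = 1 (B(z, F) = 1/(-4 + 5) = 1/1 = 1)
d(J) = ¼ (d(J) = 1/((-7 + 6 + 13)/(-3 + 6)) = 1/(12/3) = 1/((⅓)*12) = 1/4 = ¼)
d(B(9, -2)) - 1*(-20669) = ¼ - 1*(-20669) = ¼ + 20669 = 82677/4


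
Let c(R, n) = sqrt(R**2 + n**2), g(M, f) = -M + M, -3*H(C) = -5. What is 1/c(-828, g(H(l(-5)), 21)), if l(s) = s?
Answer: 1/828 ≈ 0.0012077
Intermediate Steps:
H(C) = 5/3 (H(C) = -1/3*(-5) = 5/3)
g(M, f) = 0
1/c(-828, g(H(l(-5)), 21)) = 1/(sqrt((-828)**2 + 0**2)) = 1/(sqrt(685584 + 0)) = 1/(sqrt(685584)) = 1/828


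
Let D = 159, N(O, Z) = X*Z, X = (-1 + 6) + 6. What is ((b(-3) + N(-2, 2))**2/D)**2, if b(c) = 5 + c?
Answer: 36864/2809 ≈ 13.124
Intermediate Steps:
X = 11 (X = 5 + 6 = 11)
N(O, Z) = 11*Z
((b(-3) + N(-2, 2))**2/D)**2 = (((5 - 3) + 11*2)**2/159)**2 = ((2 + 22)**2*(1/159))**2 = (24**2*(1/159))**2 = (576*(1/159))**2 = (192/53)**2 = 36864/2809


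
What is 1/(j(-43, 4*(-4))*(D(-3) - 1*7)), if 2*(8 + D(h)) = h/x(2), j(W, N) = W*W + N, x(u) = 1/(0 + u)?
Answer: -1/32994 ≈ -3.0309e-5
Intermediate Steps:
x(u) = 1/u
j(W, N) = N + W**2 (j(W, N) = W**2 + N = N + W**2)
D(h) = -8 + h (D(h) = -8 + (h/(1/2))/2 = -8 + (h*2)/2 = -8 + (2*h)/2 = -8 + h)
1/(j(-43, 4*(-4))*(D(-3) - 1*7)) = 1/((4*(-4) + (-43)**2)*((-8 - 3) - 1*7)) = 1/((-16 + 1849)*(-11 - 7)) = 1/(1833*(-18)) = 1/(-32994) = -1/32994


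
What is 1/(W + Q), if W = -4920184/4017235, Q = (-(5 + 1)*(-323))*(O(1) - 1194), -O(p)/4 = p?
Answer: -4017235/9326915833324 ≈ -4.3071e-7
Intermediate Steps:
O(p) = -4*p
Q = -2321724 (Q = (-(5 + 1)*(-323))*(-4*1 - 1194) = (-1*6*(-323))*(-4 - 1194) = -6*(-323)*(-1198) = 1938*(-1198) = -2321724)
W = -4920184/4017235 (W = -4920184*1/4017235 = -4920184/4017235 ≈ -1.2248)
1/(W + Q) = 1/(-4920184/4017235 - 2321724) = 1/(-9326915833324/4017235) = -4017235/9326915833324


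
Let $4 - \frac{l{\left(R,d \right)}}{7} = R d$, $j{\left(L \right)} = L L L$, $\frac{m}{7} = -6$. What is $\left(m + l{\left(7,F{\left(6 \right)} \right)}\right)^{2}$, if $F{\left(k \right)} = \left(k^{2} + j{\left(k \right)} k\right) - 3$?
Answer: $4242568225$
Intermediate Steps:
$m = -42$ ($m = 7 \left(-6\right) = -42$)
$j{\left(L \right)} = L^{3}$ ($j{\left(L \right)} = L^{2} L = L^{3}$)
$F{\left(k \right)} = -3 + k^{2} + k^{4}$ ($F{\left(k \right)} = \left(k^{2} + k^{3} k\right) - 3 = \left(k^{2} + k^{4}\right) - 3 = -3 + k^{2} + k^{4}$)
$l{\left(R,d \right)} = 28 - 7 R d$
$\left(m + l{\left(7,F{\left(6 \right)} \right)}\right)^{2} = \left(-42 + \left(28 - 49 \left(-3 + 6^{2} + 6^{4}\right)\right)\right)^{2} = \left(-42 + \left(28 - 49 \left(-3 + 36 + 1296\right)\right)\right)^{2} = \left(-42 + \left(28 - 49 \cdot 1329\right)\right)^{2} = \left(-42 + \left(28 - 65121\right)\right)^{2} = \left(-42 - 65093\right)^{2} = \left(-65135\right)^{2} = 4242568225$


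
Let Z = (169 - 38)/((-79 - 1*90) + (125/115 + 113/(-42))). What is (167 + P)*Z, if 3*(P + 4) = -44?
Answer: -18770990/164803 ≈ -113.90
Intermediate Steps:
P = -56/3 (P = -4 + (⅓)*(-44) = -4 - 44/3 = -56/3 ≈ -18.667)
Z = -126546/164803 (Z = 131/((-79 - 90) + (125*(1/115) + 113*(-1/42))) = 131/(-169 + (25/23 - 113/42)) = 131/(-169 - 1549/966) = 131/(-164803/966) = 131*(-966/164803) = -126546/164803 ≈ -0.76786)
(167 + P)*Z = (167 - 56/3)*(-126546/164803) = (445/3)*(-126546/164803) = -18770990/164803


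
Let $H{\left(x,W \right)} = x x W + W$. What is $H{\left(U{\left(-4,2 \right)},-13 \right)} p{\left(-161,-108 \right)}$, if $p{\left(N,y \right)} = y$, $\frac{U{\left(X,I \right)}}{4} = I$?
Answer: $91260$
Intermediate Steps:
$U{\left(X,I \right)} = 4 I$
$H{\left(x,W \right)} = W + W x^{2}$ ($H{\left(x,W \right)} = x^{2} W + W = W x^{2} + W = W + W x^{2}$)
$H{\left(U{\left(-4,2 \right)},-13 \right)} p{\left(-161,-108 \right)} = - 13 \left(1 + \left(4 \cdot 2\right)^{2}\right) \left(-108\right) = - 13 \left(1 + 8^{2}\right) \left(-108\right) = - 13 \left(1 + 64\right) \left(-108\right) = \left(-13\right) 65 \left(-108\right) = \left(-845\right) \left(-108\right) = 91260$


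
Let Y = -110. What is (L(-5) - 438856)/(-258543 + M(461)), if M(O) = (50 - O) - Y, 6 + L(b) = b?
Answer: 438867/258844 ≈ 1.6955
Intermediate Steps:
L(b) = -6 + b
M(O) = 160 - O (M(O) = (50 - O) - 1*(-110) = (50 - O) + 110 = 160 - O)
(L(-5) - 438856)/(-258543 + M(461)) = ((-6 - 5) - 438856)/(-258543 + (160 - 1*461)) = (-11 - 438856)/(-258543 + (160 - 461)) = -438867/(-258543 - 301) = -438867/(-258844) = -438867*(-1/258844) = 438867/258844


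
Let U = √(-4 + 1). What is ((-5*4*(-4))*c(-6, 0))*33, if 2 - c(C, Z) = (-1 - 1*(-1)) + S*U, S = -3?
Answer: 5280 + 7920*I*√3 ≈ 5280.0 + 13718.0*I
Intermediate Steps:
U = I*√3 (U = √(-3) = I*√3 ≈ 1.732*I)
c(C, Z) = 2 + 3*I*√3 (c(C, Z) = 2 - ((-1 - 1*(-1)) - 3*I*√3) = 2 - ((-1 + 1) - 3*I*√3) = 2 - (0 - 3*I*√3) = 2 - (-3)*I*√3 = 2 + 3*I*√3)
((-5*4*(-4))*c(-6, 0))*33 = ((-5*4*(-4))*(2 + 3*I*√3))*33 = ((-20*(-4))*(2 + 3*I*√3))*33 = (80*(2 + 3*I*√3))*33 = (160 + 240*I*√3)*33 = 5280 + 7920*I*√3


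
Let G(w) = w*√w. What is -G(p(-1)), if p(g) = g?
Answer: I ≈ 1.0*I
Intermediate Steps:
G(w) = w^(3/2)
-G(p(-1)) = -(-1)^(3/2) = -(-1)*I = I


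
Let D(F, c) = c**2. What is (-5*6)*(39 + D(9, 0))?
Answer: -1170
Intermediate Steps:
(-5*6)*(39 + D(9, 0)) = (-5*6)*(39 + 0**2) = -30*(39 + 0) = -30*39 = -1170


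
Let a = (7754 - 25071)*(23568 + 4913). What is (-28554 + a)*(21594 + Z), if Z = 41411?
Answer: -31076210123155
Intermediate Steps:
a = -493205477 (a = -17317*28481 = -493205477)
(-28554 + a)*(21594 + Z) = (-28554 - 493205477)*(21594 + 41411) = -493234031*63005 = -31076210123155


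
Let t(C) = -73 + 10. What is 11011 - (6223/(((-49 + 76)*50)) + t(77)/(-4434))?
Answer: 5490255589/498825 ≈ 11006.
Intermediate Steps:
t(C) = -63
11011 - (6223/(((-49 + 76)*50)) + t(77)/(-4434)) = 11011 - (6223/(((-49 + 76)*50)) - 63/(-4434)) = 11011 - (6223/((27*50)) - 63*(-1/4434)) = 11011 - (6223/1350 + 21/1478) = 11011 - 1*2306486/498825 = 11011 - 2306486/498825 = 5490255589/498825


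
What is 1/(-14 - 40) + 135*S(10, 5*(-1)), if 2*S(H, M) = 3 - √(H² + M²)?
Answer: 5467/27 - 675*√5/2 ≈ -552.19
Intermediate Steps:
S(H, M) = 3/2 - √(H² + M²)/2 (S(H, M) = (3 - √(H² + M²))/2 = 3/2 - √(H² + M²)/2)
1/(-14 - 40) + 135*S(10, 5*(-1)) = 1/(-14 - 40) + 135*(3/2 - √(10² + (5*(-1))²)/2) = 1/(-54) + 135*(3/2 - √(100 + (-5)²)/2) = -1/54 + 135*(3/2 - √(100 + 25)/2) = -1/54 + 135*(3/2 - 5*√5/2) = -1/54 + (405/2 - 675*√5/2) = 5467/27 - 675*√5/2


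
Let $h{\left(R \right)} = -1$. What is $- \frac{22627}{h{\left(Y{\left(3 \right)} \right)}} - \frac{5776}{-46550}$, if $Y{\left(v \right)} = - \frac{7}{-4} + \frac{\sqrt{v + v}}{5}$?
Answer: $\frac{27718227}{1225} \approx 22627.0$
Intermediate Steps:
$Y{\left(v \right)} = \frac{7}{4} + \frac{\sqrt{2} \sqrt{v}}{5}$ ($Y{\left(v \right)} = \left(-7\right) \left(- \frac{1}{4}\right) + \sqrt{2 v} \frac{1}{5} = \frac{7}{4} + \sqrt{2} \sqrt{v} \frac{1}{5} = \frac{7}{4} + \frac{\sqrt{2} \sqrt{v}}{5}$)
$- \frac{22627}{h{\left(Y{\left(3 \right)} \right)}} - \frac{5776}{-46550} = - \frac{22627}{-1} - \frac{5776}{-46550} = \left(-22627\right) \left(-1\right) - - \frac{152}{1225} = 22627 + \frac{152}{1225} = \frac{27718227}{1225}$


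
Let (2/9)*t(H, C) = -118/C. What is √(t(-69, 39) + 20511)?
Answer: √3464058/13 ≈ 143.17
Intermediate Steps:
t(H, C) = -531/C (t(H, C) = 9*(-118/C)/2 = -531/C)
√(t(-69, 39) + 20511) = √(-531/39 + 20511) = √(-531*1/39 + 20511) = √(-177/13 + 20511) = √(266466/13) = √3464058/13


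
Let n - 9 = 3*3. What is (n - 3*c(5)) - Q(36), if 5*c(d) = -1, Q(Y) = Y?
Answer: -87/5 ≈ -17.400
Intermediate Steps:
n = 18 (n = 9 + 3*3 = 9 + 9 = 18)
c(d) = -⅕ (c(d) = (⅕)*(-1) = -⅕)
(n - 3*c(5)) - Q(36) = (18 - 3*(-⅕)) - 1*36 = (18 + ⅗) - 36 = 93/5 - 36 = -87/5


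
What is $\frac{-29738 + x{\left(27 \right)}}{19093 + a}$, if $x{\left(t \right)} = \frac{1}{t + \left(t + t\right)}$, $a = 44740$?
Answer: $- \frac{344111}{738639} \approx -0.46587$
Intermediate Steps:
$x{\left(t \right)} = \frac{1}{3 t}$ ($x{\left(t \right)} = \frac{1}{t + 2 t} = \frac{1}{3 t}$)
$\frac{-29738 + x{\left(27 \right)}}{19093 + a} = \frac{-29738 + \frac{1}{3 \cdot 27}}{19093 + 44740} = \frac{-29738 + \frac{1}{3} \cdot \frac{1}{27}}{63833} = \left(-29738 + \frac{1}{81}\right) \frac{1}{63833} = \left(- \frac{2408777}{81}\right) \frac{1}{63833} = - \frac{344111}{738639}$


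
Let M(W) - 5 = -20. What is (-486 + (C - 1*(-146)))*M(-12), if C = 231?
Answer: 1635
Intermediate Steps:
M(W) = -15 (M(W) = 5 - 20 = -15)
(-486 + (C - 1*(-146)))*M(-12) = (-486 + (231 - 1*(-146)))*(-15) = (-486 + (231 + 146))*(-15) = (-486 + 377)*(-15) = -109*(-15) = 1635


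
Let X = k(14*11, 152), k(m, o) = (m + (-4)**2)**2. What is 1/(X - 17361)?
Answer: 1/11539 ≈ 8.6663e-5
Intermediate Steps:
k(m, o) = (16 + m)**2 (k(m, o) = (m + 16)**2 = (16 + m)**2)
X = 28900 (X = (16 + 14*11)**2 = (16 + 154)**2 = 170**2 = 28900)
1/(X - 17361) = 1/(28900 - 17361) = 1/11539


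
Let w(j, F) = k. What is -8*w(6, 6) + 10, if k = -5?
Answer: 50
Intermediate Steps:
w(j, F) = -5
-8*w(6, 6) + 10 = -8*(-5) + 10 = 40 + 10 = 50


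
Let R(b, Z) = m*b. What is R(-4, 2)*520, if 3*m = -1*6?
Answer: 4160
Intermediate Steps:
m = -2 (m = (-1*6)/3 = (⅓)*(-6) = -2)
R(b, Z) = -2*b
R(-4, 2)*520 = -2*(-4)*520 = 8*520 = 4160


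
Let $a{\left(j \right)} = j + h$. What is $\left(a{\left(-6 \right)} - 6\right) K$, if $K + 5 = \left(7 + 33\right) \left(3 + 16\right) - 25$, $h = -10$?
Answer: $-16060$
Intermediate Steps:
$a{\left(j \right)} = -10 + j$ ($a{\left(j \right)} = j - 10 = -10 + j$)
$K = 730$ ($K = -5 - \left(25 - \left(7 + 33\right) \left(3 + 16\right)\right) = -5 + \left(40 \cdot 19 - 25\right) = -5 + \left(760 - 25\right) = -5 + 735 = 730$)
$\left(a{\left(-6 \right)} - 6\right) K = \left(\left(-10 - 6\right) - 6\right) 730 = \left(-16 - 6\right) 730 = \left(-22\right) 730 = -16060$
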